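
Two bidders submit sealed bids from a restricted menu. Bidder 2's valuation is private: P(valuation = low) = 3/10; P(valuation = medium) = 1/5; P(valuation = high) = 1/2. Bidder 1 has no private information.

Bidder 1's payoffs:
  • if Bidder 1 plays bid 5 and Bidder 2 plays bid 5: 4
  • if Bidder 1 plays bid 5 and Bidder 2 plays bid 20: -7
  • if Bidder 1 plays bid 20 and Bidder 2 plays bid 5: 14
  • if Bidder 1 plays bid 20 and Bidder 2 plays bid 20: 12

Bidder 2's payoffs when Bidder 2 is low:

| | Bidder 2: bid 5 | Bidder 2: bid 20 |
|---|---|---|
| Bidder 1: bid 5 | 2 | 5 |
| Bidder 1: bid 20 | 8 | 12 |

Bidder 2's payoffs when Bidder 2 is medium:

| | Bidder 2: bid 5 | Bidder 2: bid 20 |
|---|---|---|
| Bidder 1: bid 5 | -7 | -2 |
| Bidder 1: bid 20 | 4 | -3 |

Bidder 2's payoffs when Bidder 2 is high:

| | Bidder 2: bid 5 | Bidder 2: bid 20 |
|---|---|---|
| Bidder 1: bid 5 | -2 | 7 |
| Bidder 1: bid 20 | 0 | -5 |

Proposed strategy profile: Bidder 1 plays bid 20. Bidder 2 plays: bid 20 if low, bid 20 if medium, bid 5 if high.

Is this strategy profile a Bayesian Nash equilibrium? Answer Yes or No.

No

Bidder 1 plays bid 20: E[bid 20] = 3/10·(12) + 1/5·(12) + 1/2·(14) = 13; E[bid 5] = -3/2. Best-responding. ✓
Bidder 2 (valuation low), facing bid 20: bid 5 gives 8, bid 20 gives 12. Proposed bid 20 is best. ✓
Bidder 2 (valuation medium), facing bid 20: bid 5 gives 4, bid 20 gives -3. Proposed bid 20 is not best — profitable deviation exists. ✗
Bidder 2 (valuation high), facing bid 20: bid 5 gives 0, bid 20 gives -5. Proposed bid 5 is best. ✓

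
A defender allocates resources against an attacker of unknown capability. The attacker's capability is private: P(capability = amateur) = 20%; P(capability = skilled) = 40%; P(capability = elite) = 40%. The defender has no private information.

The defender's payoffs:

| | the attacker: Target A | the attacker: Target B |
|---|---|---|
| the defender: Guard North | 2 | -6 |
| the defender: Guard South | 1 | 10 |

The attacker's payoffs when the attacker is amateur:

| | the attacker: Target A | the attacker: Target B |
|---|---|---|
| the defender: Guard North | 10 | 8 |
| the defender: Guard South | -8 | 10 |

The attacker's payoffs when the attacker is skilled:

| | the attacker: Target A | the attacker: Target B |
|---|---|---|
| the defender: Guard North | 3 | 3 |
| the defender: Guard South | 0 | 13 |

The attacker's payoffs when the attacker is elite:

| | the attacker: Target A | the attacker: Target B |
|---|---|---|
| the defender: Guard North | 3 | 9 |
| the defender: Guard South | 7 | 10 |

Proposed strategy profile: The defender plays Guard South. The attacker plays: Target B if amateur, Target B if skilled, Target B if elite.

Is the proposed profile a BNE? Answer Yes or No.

The defender plays Guard South: E[Guard South] = 0.2·(10) + 0.4·(10) + 0.4·(10) = 10; E[Guard North] = -6. Best-responding. ✓
The attacker (capability amateur), facing Guard South: Target A gives -8, Target B gives 10. Proposed Target B is best. ✓
The attacker (capability skilled), facing Guard South: Target A gives 0, Target B gives 13. Proposed Target B is best. ✓
The attacker (capability elite), facing Guard South: Target A gives 7, Target B gives 10. Proposed Target B is best. ✓

Yes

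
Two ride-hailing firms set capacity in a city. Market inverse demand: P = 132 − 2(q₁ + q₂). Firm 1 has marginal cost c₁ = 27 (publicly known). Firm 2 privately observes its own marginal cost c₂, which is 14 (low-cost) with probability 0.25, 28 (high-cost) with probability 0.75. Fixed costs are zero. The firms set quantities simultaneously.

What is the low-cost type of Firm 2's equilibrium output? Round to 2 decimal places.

20.96

Type-c best response for Firm 2: q₂(c) = (132 − c)/4 − q₁/2.
Firm 1 maximizes expected profit; its first-order condition is 132 − 4q₁ − 2E[q₂] − 27 = 0.
Substituting E[q₂] and solving: E[c₂] = 24.5, so q₁ = (132 − 2·27 + 24.5)/6 = 17.0833.
q₂(low-cost) = (132 − 14 − 2·17.0833)/4 = 20.9583.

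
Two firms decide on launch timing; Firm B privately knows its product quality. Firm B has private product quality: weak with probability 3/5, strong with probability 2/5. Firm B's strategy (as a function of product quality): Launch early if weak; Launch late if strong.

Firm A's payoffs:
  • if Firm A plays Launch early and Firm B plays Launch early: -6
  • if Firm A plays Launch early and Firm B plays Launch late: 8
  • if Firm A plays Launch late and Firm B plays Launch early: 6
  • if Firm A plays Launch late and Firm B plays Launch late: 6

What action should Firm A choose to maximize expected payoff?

E[Launch early] = 3/5·(-6) + 2/5·(8) = -2/5
E[Launch late] = 3/5·(6) + 2/5·(6) = 6
Best response: Launch late (6 is the largest).

Launch late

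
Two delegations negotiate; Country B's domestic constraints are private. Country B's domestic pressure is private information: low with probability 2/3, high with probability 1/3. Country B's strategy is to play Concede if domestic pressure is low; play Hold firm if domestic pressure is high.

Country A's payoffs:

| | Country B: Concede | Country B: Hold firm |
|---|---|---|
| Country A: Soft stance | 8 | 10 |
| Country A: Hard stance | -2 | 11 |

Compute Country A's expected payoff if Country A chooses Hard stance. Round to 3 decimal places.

E[Hard stance] = 2/3·(-2) + 1/3·11 = (-4/3) + 11/3 = 7/3

2.333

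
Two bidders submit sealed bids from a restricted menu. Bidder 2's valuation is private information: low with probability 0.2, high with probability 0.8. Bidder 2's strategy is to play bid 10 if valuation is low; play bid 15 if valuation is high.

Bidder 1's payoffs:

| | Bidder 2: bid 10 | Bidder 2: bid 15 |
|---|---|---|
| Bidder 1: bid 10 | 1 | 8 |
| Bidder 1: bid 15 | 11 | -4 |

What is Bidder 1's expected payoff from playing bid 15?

E[bid 15] = 0.2·11 + 0.8·(-4) = 2.2 + (-3.2) = -1

-1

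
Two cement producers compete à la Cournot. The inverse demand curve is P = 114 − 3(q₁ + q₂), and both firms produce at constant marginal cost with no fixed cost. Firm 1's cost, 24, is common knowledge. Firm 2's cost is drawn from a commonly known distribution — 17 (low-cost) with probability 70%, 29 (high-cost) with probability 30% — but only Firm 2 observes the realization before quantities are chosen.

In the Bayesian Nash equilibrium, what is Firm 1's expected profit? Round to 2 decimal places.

Type-c best response for Firm 2: q₂(c) = (114 − c)/6 − q₁/2.
Firm 1 maximizes expected profit; its first-order condition is 114 − 6q₁ − 3E[q₂] − 24 = 0.
Substituting E[q₂] and solving: E[c₂] = 20.6, so q₁ = (114 − 2·24 + 20.6)/9 = 9.62222.
E[P] = 114 − 3·(q₁ + E[q₂]) = 52.8667; Firm 1's expected profit = (E[P] − 24)·q₁ = (52.8667 − 24)·9.62222 = 277.761.

277.76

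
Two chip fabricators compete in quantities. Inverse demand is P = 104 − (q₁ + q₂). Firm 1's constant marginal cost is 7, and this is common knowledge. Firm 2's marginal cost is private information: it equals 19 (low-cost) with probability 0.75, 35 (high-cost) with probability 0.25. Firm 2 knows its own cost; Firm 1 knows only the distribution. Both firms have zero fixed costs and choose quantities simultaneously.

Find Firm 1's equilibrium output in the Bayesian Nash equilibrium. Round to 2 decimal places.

37.67

Type-c best response for Firm 2: q₂(c) = (104 − c)/2 − q₁/2.
Firm 1 maximizes expected profit; its first-order condition is 104 − 2q₁ − E[q₂] − 7 = 0.
Substituting E[q₂] and solving: E[c₂] = 23, so q₁ = (104 − 2·7 + 23)/3 = 37.6667.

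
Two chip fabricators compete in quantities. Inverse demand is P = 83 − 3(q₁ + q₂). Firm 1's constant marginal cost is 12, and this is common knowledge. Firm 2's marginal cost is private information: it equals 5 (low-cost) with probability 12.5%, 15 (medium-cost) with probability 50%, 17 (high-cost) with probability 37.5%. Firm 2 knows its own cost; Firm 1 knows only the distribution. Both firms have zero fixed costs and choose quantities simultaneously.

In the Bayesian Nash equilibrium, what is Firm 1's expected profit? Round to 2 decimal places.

Firm 2 with cost c maximizes (83 − 3(q₁+q₂) − c)·q₂, giving q₂(c) = (83 − c − 3q₁)/6.
E[c₂] = 0.125·5 + 0.5·15 + 0.375·17 = 14.5
Firm 1's FOC against E[q₂] yields q₁ = (83 − 2·12 + E[c₂])/9 = (83 − 24 + 14.5)/9 = 8.16667.
E[P] = 83 − 3·(q₁ + E[q₂]) = 36.5; Firm 1's expected profit = (E[P] − 12)·q₁ = (36.5 − 12)·8.16667 = 200.083.

200.08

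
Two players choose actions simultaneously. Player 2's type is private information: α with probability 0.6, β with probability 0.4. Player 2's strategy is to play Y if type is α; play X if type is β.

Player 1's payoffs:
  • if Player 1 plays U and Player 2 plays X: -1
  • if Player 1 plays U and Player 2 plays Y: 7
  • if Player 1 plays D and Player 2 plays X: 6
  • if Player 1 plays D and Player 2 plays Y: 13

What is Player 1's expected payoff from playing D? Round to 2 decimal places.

Take the expectation over Player 2's type, weighting each type's action by its prior probability.
E[D] = 0.6·13 + 0.4·6 = 7.8 + 2.4 = 10.2

10.20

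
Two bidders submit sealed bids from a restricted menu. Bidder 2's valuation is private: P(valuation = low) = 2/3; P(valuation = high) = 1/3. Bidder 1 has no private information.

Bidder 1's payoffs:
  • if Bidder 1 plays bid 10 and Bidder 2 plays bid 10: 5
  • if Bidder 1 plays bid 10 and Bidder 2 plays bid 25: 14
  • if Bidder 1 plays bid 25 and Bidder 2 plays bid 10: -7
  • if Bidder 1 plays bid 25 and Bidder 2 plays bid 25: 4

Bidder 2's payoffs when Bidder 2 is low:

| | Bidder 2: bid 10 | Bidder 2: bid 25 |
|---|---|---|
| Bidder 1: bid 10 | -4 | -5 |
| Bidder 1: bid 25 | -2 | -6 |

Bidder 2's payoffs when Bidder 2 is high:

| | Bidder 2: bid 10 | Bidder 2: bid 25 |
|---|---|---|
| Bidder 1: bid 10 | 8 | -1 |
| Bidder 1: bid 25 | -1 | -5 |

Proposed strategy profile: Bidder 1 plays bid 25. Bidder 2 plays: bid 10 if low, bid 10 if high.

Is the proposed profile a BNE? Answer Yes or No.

Bidder 1 plays bid 25: E[bid 25] = 2/3·(-7) + 1/3·(-7) = -7; E[bid 10] = 5. Not best-responding. ✗
Bidder 2 (valuation low), facing bid 25: bid 10 gives -2, bid 25 gives -6. Proposed bid 10 is best. ✓
Bidder 2 (valuation high), facing bid 25: bid 10 gives -1, bid 25 gives -5. Proposed bid 10 is best. ✓

No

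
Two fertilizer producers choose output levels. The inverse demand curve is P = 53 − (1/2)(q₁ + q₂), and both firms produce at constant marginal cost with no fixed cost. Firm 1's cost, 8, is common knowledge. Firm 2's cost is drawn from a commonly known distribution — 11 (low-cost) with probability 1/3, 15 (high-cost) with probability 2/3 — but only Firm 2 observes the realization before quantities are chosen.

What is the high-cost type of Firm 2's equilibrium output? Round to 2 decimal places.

Firm 2 with cost c maximizes (53 − (1/2)(q₁+q₂) − c)·q₂, giving q₂(c) = (53 − c − (1/2)q₁).
E[c₂] = 1/3·11 + 2/3·15 = 13.6667
Firm 1's FOC against E[q₂] yields q₁ = (53 − 2·8 + E[c₂])/(3/2) = (53 − 16 + 13.6667)/(3/2) = 33.7778.
q₂(high-cost) = (53 − 15 − (1/2)·33.7778) = 21.1111.

21.11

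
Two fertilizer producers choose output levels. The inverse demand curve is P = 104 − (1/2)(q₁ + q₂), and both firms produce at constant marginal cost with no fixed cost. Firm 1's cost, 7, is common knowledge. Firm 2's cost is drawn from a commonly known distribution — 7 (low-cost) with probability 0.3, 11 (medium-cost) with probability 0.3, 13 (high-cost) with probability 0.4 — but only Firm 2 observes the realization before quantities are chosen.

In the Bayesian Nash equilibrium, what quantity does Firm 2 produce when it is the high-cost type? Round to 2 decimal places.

Each type of Firm 2 best-responds to q₁; Firm 1 best-responds to the expected q₂ over Firm 2's types.
Firm 2 with cost c maximizes (104 − (1/2)(q₁+q₂) − c)·q₂, giving q₂(c) = (104 − c − (1/2)q₁).
E[c₂] = 0.3·7 + 0.3·11 + 0.4·13 = 10.6
Firm 1's FOC against E[q₂] yields q₁ = (104 − 2·7 + E[c₂])/(3/2) = (104 − 14 + 10.6)/(3/2) = 67.0667.
q₂(high-cost) = (104 − 13 − (1/2)·67.0667) = 57.4667.

57.47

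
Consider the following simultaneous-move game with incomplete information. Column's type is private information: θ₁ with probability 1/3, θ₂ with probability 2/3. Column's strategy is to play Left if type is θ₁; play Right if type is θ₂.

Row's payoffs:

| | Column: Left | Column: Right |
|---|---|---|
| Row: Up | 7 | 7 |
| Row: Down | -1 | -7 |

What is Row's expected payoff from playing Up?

7

E[Up] = 1/3·7 + 2/3·7 = 7/3 + 14/3 = 7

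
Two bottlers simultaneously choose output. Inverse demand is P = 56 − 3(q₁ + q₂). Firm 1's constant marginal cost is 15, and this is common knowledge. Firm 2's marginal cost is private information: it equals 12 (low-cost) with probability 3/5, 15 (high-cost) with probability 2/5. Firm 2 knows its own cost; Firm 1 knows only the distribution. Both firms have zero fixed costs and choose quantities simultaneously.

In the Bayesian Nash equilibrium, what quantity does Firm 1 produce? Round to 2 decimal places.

Type-c best response for Firm 2: q₂(c) = (56 − c)/6 − q₁/2.
Firm 1 maximizes expected profit; its first-order condition is 56 − 6q₁ − 3E[q₂] − 15 = 0.
Substituting E[q₂] and solving: E[c₂] = 13.2, so q₁ = (56 − 2·15 + 13.2)/9 = 4.35556.

4.36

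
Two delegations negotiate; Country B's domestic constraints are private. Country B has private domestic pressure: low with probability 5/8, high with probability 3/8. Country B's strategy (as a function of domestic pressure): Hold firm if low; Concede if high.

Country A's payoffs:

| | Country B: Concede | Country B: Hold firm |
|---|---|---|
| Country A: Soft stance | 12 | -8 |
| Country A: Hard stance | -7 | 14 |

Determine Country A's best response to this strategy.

Hard stance

E[Soft stance] = 5/8·(-8) + 3/8·(12) = -1/2
E[Hard stance] = 5/8·(14) + 3/8·(-7) = 49/8
Best response: Hard stance (49/8 is the largest).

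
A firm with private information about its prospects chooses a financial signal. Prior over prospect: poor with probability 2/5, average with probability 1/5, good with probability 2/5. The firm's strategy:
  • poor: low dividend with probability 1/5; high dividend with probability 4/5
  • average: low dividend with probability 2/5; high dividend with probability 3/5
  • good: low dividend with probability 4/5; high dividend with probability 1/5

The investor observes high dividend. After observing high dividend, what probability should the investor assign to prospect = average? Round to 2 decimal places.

P(high dividend) = (2/5)·(4/5) + (1/5)·(3/5) + (2/5)·(1/5) = 13/25
P(average | high dividend) = ((1/5)·(3/5)) / (13/25) = (3/25) / (13/25) = 3/13

0.23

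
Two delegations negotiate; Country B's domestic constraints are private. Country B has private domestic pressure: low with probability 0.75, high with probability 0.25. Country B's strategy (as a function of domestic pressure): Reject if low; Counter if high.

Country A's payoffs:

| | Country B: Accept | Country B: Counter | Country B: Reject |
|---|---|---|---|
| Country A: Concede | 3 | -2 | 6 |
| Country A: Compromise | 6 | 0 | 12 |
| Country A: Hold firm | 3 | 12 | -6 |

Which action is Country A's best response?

E[Concede] = 0.75·(6) + 0.25·(-2) = 4
E[Compromise] = 0.75·(12) + 0.25·(0) = 9
E[Hold firm] = 0.75·(-6) + 0.25·(12) = -1.5
Best response: Compromise (9 is the largest).

Compromise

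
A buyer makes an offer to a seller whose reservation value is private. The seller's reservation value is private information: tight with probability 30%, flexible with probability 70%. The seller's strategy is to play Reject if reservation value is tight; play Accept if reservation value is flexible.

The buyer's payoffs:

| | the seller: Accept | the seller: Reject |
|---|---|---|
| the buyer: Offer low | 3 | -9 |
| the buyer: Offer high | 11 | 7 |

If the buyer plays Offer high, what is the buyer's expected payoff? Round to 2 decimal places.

Take the expectation over the seller's reservation value, weighting each type's action by its prior probability.
E[Offer high] = 0.3·7 + 0.7·11 = 2.1 + 7.7 = 9.8

9.80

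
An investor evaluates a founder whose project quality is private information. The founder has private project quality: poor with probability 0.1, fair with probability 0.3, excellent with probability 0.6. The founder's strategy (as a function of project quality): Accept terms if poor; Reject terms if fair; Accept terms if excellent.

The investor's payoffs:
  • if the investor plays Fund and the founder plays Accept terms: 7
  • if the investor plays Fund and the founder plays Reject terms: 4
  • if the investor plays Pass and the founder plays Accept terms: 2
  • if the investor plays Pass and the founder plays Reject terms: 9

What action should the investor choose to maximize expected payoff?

Fund

E[Fund] = 0.1·(7) + 0.3·(4) + 0.6·(7) = 6.1
E[Pass] = 0.1·(2) + 0.3·(9) + 0.6·(2) = 4.1
Best response: Fund (6.1 is the largest).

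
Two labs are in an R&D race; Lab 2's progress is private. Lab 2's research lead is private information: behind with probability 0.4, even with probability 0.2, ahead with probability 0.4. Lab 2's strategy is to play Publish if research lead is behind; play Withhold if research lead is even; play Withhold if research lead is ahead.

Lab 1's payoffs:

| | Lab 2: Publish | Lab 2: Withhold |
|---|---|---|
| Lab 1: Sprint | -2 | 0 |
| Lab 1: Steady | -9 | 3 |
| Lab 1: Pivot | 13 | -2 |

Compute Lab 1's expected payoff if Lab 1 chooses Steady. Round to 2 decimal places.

-1.80

E[Steady] = 0.4·(-9) + 0.2·3 + 0.4·3 = (-3.6) + 0.6 + 1.2 = -1.8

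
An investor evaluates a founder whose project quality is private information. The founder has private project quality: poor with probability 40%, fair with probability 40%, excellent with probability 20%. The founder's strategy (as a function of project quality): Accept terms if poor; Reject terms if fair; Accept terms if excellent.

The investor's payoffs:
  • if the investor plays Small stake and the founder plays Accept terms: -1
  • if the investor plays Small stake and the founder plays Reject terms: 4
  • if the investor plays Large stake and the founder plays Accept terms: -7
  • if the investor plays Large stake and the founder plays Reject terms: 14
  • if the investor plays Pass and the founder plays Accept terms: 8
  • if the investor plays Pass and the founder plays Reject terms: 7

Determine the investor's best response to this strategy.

E[Small stake] = 0.4·(-1) + 0.4·(4) + 0.2·(-1) = 1
E[Large stake] = 0.4·(-7) + 0.4·(14) + 0.2·(-7) = 1.4
E[Pass] = 0.4·(8) + 0.4·(7) + 0.2·(8) = 7.6
Best response: Pass (7.6 is the largest).

Pass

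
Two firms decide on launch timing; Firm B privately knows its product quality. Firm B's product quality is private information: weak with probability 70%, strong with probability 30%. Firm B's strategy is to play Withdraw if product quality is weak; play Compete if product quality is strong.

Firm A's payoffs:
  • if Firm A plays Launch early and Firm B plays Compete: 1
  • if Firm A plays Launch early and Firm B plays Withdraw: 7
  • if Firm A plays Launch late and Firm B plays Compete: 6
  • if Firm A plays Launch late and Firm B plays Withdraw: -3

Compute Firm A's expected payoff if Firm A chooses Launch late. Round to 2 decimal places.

Take the expectation over Firm B's product quality, weighting each type's action by its prior probability.
E[Launch late] = 0.7·(-3) + 0.3·6 = (-2.1) + 1.8 = -0.3

-0.30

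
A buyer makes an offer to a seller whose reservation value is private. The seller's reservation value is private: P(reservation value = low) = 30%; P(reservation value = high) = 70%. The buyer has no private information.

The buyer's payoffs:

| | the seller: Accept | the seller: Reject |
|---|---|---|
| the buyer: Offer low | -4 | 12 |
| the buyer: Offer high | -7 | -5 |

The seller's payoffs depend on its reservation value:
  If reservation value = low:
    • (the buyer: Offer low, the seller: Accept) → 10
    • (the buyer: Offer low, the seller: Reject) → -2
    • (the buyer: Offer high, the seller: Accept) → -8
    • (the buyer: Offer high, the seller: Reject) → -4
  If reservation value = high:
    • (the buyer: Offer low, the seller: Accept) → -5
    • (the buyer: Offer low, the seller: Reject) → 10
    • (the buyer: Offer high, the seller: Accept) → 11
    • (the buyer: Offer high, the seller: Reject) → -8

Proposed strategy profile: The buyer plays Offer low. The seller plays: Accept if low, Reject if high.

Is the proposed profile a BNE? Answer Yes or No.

Yes

A profile is a BNE iff every type of every player is best-responding given beliefs about the other side.
The buyer plays Offer low: E[Offer low] = 0.3·(-4) + 0.7·(12) = 7.2; E[Offer high] = -5.6. Best-responding. ✓
The seller (reservation value low), facing Offer low: Accept gives 10, Reject gives -2. Proposed Accept is best. ✓
The seller (reservation value high), facing Offer low: Accept gives -5, Reject gives 10. Proposed Reject is best. ✓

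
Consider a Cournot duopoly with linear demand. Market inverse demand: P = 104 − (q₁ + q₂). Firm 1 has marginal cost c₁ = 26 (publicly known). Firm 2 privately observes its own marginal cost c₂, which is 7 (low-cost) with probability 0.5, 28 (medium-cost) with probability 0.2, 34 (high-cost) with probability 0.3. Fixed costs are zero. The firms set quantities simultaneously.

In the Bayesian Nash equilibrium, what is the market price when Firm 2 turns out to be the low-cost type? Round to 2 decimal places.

43.62

Firm 2 with cost c maximizes (104 − (q₁+q₂) − c)·q₂, giving q₂(c) = (104 − c − q₁)/2.
E[c₂] = 0.5·7 + 0.2·28 + 0.3·34 = 19.3
Firm 1's FOC against E[q₂] yields q₁ = (104 − 2·26 + E[c₂])/3 = (104 − 52 + 19.3)/3 = 23.7667.
q₂(low-cost) = 36.6167, so P = 104 − (23.7667 + 36.6167) = 43.6167.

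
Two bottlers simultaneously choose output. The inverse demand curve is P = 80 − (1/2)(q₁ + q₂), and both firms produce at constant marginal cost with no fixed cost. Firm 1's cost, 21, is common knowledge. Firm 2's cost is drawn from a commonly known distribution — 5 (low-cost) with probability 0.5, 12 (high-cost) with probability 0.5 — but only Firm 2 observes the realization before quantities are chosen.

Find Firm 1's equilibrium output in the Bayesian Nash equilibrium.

31

Each type of Firm 2 best-responds to q₁; Firm 1 best-responds to the expected q₂ over Firm 2's types.
Firm 2 with cost c maximizes (80 − (1/2)(q₁+q₂) − c)·q₂, giving q₂(c) = (80 − c − (1/2)q₁).
E[c₂] = 0.5·5 + 0.5·12 = 8.5
Firm 1's FOC against E[q₂] yields q₁ = (80 − 2·21 + E[c₂])/(3/2) = (80 − 42 + 8.5)/(3/2) = 31.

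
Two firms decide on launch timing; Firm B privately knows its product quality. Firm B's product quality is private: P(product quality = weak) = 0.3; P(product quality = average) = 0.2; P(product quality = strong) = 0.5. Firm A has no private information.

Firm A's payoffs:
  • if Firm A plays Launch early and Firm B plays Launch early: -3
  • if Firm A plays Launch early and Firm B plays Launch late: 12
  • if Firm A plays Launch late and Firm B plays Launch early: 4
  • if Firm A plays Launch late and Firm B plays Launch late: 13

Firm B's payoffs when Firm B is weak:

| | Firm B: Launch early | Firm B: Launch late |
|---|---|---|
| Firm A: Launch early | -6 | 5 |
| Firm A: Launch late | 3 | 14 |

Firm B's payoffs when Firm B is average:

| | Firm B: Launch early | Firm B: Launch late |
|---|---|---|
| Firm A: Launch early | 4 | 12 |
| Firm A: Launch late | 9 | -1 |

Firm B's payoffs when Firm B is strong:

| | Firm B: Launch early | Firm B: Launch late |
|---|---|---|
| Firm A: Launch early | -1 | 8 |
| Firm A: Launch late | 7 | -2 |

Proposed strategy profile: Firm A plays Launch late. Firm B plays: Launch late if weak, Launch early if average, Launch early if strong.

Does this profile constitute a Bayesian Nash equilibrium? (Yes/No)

Yes

A profile is a BNE iff every type of every player is best-responding given beliefs about the other side.
Firm A plays Launch late: E[Launch late] = 0.3·(13) + 0.2·(4) + 0.5·(4) = 6.7; E[Launch early] = 1.5. Best-responding. ✓
Firm B (product quality weak), facing Launch late: Launch early gives 3, Launch late gives 14. Proposed Launch late is best. ✓
Firm B (product quality average), facing Launch late: Launch early gives 9, Launch late gives -1. Proposed Launch early is best. ✓
Firm B (product quality strong), facing Launch late: Launch early gives 7, Launch late gives -2. Proposed Launch early is best. ✓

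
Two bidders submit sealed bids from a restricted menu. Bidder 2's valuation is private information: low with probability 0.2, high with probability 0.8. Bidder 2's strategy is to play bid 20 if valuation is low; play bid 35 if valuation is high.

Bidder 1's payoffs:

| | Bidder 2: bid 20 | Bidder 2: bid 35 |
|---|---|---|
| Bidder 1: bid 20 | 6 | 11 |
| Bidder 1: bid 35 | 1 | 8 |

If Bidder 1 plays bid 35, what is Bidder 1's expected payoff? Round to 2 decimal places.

6.60

E[bid 35] = 0.2·1 + 0.8·8 = 0.2 + 6.4 = 6.6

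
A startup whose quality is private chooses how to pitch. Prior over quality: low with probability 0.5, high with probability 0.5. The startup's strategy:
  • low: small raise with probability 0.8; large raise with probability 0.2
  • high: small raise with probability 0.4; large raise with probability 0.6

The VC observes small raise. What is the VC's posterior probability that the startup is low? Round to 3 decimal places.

0.667

P(small raise) = 0.5·0.8 + 0.5·0.4 = 0.6
P(low | small raise) = (0.5·0.8) / 0.6 = 0.4 / 0.6 = 0.666667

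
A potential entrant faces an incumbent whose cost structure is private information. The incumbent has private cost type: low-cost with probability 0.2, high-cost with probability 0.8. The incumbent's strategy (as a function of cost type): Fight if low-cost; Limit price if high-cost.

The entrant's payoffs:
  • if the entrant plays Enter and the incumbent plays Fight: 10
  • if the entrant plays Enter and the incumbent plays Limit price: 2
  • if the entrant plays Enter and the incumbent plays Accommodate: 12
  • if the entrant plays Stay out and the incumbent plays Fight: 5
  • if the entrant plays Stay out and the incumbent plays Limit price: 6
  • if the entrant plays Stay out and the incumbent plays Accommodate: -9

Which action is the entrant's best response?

Compute the entrant's expected payoff for each action, taking the expectation over the incumbent's type.
E[Enter] = 0.2·(10) + 0.8·(2) = 3.6
E[Stay out] = 0.2·(5) + 0.8·(6) = 5.8
Best response: Stay out (5.8 is the largest).

Stay out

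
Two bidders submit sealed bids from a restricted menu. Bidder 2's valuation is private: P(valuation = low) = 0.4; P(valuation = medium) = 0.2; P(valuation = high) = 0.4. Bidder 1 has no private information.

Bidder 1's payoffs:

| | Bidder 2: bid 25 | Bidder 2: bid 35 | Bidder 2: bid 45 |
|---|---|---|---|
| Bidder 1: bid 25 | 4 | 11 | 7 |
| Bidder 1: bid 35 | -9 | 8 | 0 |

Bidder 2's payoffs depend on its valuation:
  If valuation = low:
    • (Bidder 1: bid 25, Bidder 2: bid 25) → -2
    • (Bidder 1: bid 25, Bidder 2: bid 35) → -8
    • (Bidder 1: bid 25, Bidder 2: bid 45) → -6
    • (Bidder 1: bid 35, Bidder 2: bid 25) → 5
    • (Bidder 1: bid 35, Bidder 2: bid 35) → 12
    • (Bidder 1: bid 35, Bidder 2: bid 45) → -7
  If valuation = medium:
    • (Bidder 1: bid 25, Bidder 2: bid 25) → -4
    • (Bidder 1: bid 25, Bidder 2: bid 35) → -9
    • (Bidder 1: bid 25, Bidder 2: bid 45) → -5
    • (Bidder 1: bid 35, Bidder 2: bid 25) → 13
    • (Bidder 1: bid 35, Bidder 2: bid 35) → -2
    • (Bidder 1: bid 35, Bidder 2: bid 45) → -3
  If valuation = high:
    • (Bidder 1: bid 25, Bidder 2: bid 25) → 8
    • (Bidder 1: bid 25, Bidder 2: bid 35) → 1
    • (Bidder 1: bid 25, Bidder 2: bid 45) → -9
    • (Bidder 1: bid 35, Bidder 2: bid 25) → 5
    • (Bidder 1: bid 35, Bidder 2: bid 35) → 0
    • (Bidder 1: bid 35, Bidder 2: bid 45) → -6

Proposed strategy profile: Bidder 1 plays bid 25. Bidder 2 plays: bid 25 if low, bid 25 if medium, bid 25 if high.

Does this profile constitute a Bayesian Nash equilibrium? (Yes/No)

Yes

A profile is a BNE iff every type of every player is best-responding given beliefs about the other side.
Bidder 1 plays bid 25: E[bid 25] = 0.4·(4) + 0.2·(4) + 0.4·(4) = 4; E[bid 35] = -9. Best-responding. ✓
Bidder 2 (valuation low), facing bid 25: bid 25 gives -2, bid 35 gives -8, bid 45 gives -6. Proposed bid 25 is best. ✓
Bidder 2 (valuation medium), facing bid 25: bid 25 gives -4, bid 35 gives -9, bid 45 gives -5. Proposed bid 25 is best. ✓
Bidder 2 (valuation high), facing bid 25: bid 25 gives 8, bid 35 gives 1, bid 45 gives -9. Proposed bid 25 is best. ✓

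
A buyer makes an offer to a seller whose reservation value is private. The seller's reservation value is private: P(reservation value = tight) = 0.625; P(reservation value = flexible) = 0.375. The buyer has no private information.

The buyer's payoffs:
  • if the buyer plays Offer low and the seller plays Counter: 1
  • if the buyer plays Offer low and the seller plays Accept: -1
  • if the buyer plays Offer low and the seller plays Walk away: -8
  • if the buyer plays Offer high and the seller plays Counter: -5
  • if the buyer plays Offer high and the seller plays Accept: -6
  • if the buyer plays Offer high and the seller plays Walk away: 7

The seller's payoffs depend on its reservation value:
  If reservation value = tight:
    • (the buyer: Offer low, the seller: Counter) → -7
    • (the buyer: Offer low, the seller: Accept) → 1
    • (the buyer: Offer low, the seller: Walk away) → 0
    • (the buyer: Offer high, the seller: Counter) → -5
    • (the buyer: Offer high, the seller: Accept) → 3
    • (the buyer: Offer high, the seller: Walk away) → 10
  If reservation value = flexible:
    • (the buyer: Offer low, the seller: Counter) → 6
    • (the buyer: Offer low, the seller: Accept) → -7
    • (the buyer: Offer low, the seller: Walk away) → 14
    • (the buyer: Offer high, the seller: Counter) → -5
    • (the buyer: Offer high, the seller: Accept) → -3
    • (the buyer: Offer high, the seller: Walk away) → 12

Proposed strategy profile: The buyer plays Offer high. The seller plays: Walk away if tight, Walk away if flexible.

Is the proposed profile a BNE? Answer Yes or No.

Yes

The buyer plays Offer high: E[Offer high] = 0.625·(7) + 0.375·(7) = 7; E[Offer low] = -8. Best-responding. ✓
The seller (reservation value tight), facing Offer high: Counter gives -5, Accept gives 3, Walk away gives 10. Proposed Walk away is best. ✓
The seller (reservation value flexible), facing Offer high: Counter gives -5, Accept gives -3, Walk away gives 12. Proposed Walk away is best. ✓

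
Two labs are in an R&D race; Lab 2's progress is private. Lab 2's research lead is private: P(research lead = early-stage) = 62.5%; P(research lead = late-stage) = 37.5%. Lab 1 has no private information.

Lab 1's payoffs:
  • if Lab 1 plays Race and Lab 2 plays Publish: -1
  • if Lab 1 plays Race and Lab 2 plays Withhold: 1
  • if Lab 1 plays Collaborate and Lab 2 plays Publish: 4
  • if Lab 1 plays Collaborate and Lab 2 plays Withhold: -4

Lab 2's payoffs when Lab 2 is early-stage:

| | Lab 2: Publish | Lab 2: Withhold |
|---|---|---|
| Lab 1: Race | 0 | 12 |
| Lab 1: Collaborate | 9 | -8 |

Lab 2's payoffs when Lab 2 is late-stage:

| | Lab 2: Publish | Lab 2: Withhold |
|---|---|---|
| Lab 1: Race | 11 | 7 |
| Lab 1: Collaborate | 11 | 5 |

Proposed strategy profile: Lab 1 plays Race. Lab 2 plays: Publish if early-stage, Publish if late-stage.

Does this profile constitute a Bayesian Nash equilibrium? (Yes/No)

No

Lab 1 plays Race: E[Race] = 0.625·(-1) + 0.375·(-1) = -1; E[Collaborate] = 4. Not best-responding. ✗
Lab 2 (research lead early-stage), facing Race: Publish gives 0, Withhold gives 12. Proposed Publish is not best — profitable deviation exists. ✗
Lab 2 (research lead late-stage), facing Race: Publish gives 11, Withhold gives 7. Proposed Publish is best. ✓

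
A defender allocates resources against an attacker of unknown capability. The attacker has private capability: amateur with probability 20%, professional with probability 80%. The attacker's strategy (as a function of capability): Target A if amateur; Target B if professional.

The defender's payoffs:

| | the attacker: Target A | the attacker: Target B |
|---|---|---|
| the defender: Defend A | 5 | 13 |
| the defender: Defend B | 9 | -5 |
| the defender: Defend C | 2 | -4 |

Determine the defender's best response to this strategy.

Defend A

E[Defend A] = 0.2·(5) + 0.8·(13) = 11.4
E[Defend B] = 0.2·(9) + 0.8·(-5) = -2.2
E[Defend C] = 0.2·(2) + 0.8·(-4) = -2.8
Best response: Defend A (11.4 is the largest).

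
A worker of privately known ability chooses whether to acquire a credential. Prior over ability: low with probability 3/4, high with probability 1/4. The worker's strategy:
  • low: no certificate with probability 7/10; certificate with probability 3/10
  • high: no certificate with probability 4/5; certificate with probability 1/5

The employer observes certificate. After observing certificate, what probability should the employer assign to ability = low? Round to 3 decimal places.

Apply Bayes' rule using the sender's strategy as the likelihood.
P(certificate) = (3/4)·(3/10) + (1/4)·(1/5) = 11/40
P(low | certificate) = ((3/4)·(3/10)) / (11/40) = (9/40) / (11/40) = 9/11

0.818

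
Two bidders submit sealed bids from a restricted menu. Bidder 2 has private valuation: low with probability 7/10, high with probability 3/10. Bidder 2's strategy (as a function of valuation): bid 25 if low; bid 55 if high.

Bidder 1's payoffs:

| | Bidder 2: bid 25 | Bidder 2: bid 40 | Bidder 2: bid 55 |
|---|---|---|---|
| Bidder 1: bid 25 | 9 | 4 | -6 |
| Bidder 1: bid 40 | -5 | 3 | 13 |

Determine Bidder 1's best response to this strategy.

Compute Bidder 1's expected payoff for each action, taking the expectation over Bidder 2's type.
E[bid 25] = 7/10·(9) + 3/10·(-6) = 9/2
E[bid 40] = 7/10·(-5) + 3/10·(13) = 2/5
Best response: bid 25 (9/2 is the largest).

bid 25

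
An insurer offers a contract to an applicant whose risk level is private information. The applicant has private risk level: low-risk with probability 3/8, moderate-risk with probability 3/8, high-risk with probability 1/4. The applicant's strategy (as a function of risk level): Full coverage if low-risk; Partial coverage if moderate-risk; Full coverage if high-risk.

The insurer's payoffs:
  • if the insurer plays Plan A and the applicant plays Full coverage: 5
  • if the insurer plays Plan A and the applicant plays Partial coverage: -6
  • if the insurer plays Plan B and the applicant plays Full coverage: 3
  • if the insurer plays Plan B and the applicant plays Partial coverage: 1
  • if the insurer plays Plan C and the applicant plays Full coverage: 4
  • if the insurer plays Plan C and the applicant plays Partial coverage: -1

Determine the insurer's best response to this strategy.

E[Plan A] = 3/8·(5) + 3/8·(-6) + 1/4·(5) = 7/8
E[Plan B] = 3/8·(3) + 3/8·(1) + 1/4·(3) = 9/4
E[Plan C] = 3/8·(4) + 3/8·(-1) + 1/4·(4) = 17/8
Best response: Plan B (9/4 is the largest).

Plan B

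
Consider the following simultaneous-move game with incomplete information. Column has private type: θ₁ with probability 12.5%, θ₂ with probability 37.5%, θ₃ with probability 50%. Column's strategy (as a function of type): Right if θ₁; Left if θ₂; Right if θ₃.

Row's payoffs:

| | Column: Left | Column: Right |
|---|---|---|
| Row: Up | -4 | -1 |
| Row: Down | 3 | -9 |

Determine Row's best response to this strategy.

E[Up] = 0.125·(-1) + 0.375·(-4) + 0.5·(-1) = -2.125
E[Down] = 0.125·(-9) + 0.375·(3) + 0.5·(-9) = -4.5
Best response: Up (-2.125 is the largest).

Up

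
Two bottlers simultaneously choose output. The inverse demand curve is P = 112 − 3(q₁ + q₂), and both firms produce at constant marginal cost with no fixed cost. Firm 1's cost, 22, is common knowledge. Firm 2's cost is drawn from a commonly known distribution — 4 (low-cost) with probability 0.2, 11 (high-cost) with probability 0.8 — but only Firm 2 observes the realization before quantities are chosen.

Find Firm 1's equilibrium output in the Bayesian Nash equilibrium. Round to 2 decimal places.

8.62

Each type of Firm 2 best-responds to q₁; Firm 1 best-responds to the expected q₂ over Firm 2's types.
Firm 2 with cost c maximizes (112 − 3(q₁+q₂) − c)·q₂, giving q₂(c) = (112 − c − 3q₁)/6.
E[c₂] = 0.2·4 + 0.8·11 = 9.6
Firm 1's FOC against E[q₂] yields q₁ = (112 − 2·22 + E[c₂])/9 = (112 − 44 + 9.6)/9 = 8.62222.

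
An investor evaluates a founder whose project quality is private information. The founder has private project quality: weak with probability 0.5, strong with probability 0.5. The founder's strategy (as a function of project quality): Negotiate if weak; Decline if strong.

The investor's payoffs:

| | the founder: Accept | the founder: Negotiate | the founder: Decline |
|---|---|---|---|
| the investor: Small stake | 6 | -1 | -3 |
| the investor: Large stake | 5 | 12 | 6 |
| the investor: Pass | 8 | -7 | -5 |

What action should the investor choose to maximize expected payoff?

Compute the investor's expected payoff for each action, taking the expectation over the founder's type.
E[Small stake] = 0.5·(-1) + 0.5·(-3) = -2
E[Large stake] = 0.5·(12) + 0.5·(6) = 9
E[Pass] = 0.5·(-7) + 0.5·(-5) = -6
Best response: Large stake (9 is the largest).

Large stake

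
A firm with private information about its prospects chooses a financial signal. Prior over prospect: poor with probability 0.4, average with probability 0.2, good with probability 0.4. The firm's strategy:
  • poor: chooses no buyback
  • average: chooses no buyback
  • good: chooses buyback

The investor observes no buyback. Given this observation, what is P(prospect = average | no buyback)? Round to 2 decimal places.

Apply Bayes' rule using the sender's strategy as the likelihood.
P(no buyback) = 0.4·1 + 0.2·1 + 0.4·0 = 0.6
P(average | no buyback) = (0.2·1) / 0.6 = 0.2 / 0.6 = 0.333333

0.33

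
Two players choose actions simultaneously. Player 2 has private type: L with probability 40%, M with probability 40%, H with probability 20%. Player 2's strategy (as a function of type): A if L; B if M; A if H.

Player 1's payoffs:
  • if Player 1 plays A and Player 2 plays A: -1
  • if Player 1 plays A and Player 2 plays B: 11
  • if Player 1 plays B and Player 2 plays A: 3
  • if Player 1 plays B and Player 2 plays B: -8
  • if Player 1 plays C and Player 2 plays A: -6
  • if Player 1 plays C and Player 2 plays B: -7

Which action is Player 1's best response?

A

E[A] = 0.4·(-1) + 0.4·(11) + 0.2·(-1) = 3.8
E[B] = 0.4·(3) + 0.4·(-8) + 0.2·(3) = -1.4
E[C] = 0.4·(-6) + 0.4·(-7) + 0.2·(-6) = -6.4
Best response: A (3.8 is the largest).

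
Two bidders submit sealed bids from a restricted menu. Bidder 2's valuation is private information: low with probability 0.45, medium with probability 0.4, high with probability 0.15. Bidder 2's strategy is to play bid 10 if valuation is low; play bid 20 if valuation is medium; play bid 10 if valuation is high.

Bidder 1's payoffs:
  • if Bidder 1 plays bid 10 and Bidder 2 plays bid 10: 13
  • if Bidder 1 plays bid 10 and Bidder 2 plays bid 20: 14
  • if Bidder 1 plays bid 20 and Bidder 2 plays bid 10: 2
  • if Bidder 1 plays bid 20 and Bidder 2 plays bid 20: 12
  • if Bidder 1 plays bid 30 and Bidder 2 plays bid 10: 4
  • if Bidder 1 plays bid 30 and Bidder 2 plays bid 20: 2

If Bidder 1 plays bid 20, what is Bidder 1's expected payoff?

6

E[bid 20] = 0.45·2 + 0.4·12 + 0.15·2 = 0.9 + 4.8 + 0.3 = 6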